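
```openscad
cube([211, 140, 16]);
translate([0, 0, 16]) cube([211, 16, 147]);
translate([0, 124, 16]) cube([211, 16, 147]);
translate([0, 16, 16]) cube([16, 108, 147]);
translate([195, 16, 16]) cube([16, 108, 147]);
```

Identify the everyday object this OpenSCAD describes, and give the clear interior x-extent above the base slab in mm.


An open box. The internal width is 179 mm.

A 211×140 base slab with four walls standing on it — an open box. The base is 211 mm wide and the walls are 16 mm thick, so the internal width is 211 − 2 × 16 = 179 mm.


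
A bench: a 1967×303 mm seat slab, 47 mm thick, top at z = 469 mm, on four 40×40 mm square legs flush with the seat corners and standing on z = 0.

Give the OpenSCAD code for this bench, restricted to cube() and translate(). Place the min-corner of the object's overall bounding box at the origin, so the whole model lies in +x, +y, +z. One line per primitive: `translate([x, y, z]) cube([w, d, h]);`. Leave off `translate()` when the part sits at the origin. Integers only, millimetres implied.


translate([0, 0, 422]) cube([1967, 303, 47]);
cube([40, 40, 422]);
translate([0, 263, 0]) cube([40, 40, 422]);
translate([1927, 0, 0]) cube([40, 40, 422]);
translate([1927, 263, 0]) cube([40, 40, 422]);


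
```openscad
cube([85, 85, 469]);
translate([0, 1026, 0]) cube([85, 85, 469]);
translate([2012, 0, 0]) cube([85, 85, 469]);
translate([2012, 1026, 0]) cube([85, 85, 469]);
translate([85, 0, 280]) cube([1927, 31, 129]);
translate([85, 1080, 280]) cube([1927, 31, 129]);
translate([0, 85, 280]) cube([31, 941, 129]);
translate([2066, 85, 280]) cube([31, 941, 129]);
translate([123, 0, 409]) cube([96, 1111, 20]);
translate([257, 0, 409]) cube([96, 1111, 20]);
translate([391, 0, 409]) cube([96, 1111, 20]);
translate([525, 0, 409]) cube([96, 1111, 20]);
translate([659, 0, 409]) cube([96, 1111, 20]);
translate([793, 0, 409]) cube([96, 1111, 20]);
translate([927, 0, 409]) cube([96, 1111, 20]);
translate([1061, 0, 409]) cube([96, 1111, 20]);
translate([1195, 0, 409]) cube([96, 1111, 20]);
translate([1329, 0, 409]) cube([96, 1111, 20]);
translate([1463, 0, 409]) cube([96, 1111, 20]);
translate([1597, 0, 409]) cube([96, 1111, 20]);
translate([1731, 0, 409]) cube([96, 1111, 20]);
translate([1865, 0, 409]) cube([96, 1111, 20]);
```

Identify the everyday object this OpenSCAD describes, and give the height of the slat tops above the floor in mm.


A bed frame. The slat-top height is 429 mm.

Four posts, four rails, and a row of slats — a bed frame. Slats sit on the rails at z = 280 + 129 = 409; with slat thickness 20, the top is 429 mm.


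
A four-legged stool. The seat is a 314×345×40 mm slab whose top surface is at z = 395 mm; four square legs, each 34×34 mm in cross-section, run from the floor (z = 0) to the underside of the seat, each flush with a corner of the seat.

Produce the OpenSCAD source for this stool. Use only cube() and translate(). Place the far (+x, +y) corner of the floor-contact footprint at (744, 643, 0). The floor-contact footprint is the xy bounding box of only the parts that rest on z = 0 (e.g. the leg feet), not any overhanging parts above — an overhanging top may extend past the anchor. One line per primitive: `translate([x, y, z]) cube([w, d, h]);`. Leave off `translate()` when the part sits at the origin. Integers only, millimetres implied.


// leg_h = 395 - 40 = 355
translate([430, 298, 355]) cube([314, 345, 40]);
translate([430, 298, 0]) cube([34, 34, 355]);
translate([710, 298, 0]) cube([34, 34, 355]);
translate([430, 609, 0]) cube([34, 34, 355]);
translate([710, 609, 0]) cube([34, 34, 355]);


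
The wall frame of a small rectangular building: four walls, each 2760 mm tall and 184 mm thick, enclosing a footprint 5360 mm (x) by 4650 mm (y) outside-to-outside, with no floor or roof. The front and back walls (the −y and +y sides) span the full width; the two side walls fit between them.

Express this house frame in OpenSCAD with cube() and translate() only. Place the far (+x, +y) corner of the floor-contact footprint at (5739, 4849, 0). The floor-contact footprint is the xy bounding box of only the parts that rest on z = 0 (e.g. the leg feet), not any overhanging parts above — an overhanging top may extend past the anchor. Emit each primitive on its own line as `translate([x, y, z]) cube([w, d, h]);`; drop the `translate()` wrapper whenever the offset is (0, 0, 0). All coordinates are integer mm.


translate([379, 199, 0]) cube([5360, 184, 2760]);
translate([379, 4665, 0]) cube([5360, 184, 2760]);
translate([379, 383, 0]) cube([184, 4282, 2760]);
translate([5555, 383, 0]) cube([184, 4282, 2760]);


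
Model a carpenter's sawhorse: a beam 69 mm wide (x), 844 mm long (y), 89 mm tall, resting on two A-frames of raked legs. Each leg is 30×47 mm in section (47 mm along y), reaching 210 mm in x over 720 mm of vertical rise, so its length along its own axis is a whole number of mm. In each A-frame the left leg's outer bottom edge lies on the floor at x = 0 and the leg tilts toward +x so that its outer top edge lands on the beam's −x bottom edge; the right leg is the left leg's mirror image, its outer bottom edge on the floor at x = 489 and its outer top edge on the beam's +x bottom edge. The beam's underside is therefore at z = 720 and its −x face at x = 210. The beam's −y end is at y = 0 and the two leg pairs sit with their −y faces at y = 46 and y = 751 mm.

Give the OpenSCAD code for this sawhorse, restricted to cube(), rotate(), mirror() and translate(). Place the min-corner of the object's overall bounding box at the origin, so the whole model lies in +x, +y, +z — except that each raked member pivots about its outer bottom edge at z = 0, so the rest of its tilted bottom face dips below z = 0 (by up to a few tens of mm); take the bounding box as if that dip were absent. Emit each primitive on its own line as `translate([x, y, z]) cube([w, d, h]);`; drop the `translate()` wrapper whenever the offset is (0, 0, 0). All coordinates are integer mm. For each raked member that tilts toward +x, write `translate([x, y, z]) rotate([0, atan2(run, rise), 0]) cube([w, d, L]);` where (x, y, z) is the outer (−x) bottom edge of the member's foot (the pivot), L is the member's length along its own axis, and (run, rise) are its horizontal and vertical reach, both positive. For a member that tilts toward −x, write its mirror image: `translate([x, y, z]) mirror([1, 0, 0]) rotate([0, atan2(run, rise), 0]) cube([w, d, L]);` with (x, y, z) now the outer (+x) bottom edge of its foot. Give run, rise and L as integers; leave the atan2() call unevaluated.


translate([210, 0, 720]) cube([69, 844, 89]);
translate([0, 46, 0]) rotate([0, atan2(210, 720), 0]) cube([30, 47, 750]);
translate([489, 46, 0]) mirror([1, 0, 0]) rotate([0, atan2(210, 720), 0]) cube([30, 47, 750]);
translate([0, 751, 0]) rotate([0, atan2(210, 720), 0]) cube([30, 47, 750]);
translate([489, 751, 0]) mirror([1, 0, 0]) rotate([0, atan2(210, 720), 0]) cube([30, 47, 750]);


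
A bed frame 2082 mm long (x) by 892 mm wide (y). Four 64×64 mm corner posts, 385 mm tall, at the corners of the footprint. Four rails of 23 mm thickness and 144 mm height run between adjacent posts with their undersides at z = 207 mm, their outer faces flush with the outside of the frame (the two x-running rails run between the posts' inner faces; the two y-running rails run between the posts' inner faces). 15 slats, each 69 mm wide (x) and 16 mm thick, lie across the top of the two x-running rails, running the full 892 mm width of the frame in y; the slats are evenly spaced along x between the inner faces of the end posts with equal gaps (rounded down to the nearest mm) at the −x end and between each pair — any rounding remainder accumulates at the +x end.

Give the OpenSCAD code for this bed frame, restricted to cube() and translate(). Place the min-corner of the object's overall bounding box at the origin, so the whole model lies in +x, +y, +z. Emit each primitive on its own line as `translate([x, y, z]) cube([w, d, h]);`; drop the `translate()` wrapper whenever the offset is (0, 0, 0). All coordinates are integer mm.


cube([64, 64, 385]);
translate([0, 828, 0]) cube([64, 64, 385]);
translate([2018, 0, 0]) cube([64, 64, 385]);
translate([2018, 828, 0]) cube([64, 64, 385]);
translate([64, 0, 207]) cube([1954, 23, 144]);
translate([64, 869, 207]) cube([1954, 23, 144]);
translate([0, 64, 207]) cube([23, 764, 144]);
translate([2059, 64, 207]) cube([23, 764, 144]);
translate([121, 0, 351]) cube([69, 892, 16]);
translate([247, 0, 351]) cube([69, 892, 16]);
translate([373, 0, 351]) cube([69, 892, 16]);
translate([499, 0, 351]) cube([69, 892, 16]);
translate([625, 0, 351]) cube([69, 892, 16]);
translate([751, 0, 351]) cube([69, 892, 16]);
translate([877, 0, 351]) cube([69, 892, 16]);
translate([1003, 0, 351]) cube([69, 892, 16]);
translate([1129, 0, 351]) cube([69, 892, 16]);
translate([1255, 0, 351]) cube([69, 892, 16]);
translate([1381, 0, 351]) cube([69, 892, 16]);
translate([1507, 0, 351]) cube([69, 892, 16]);
translate([1633, 0, 351]) cube([69, 892, 16]);
translate([1759, 0, 351]) cube([69, 892, 16]);
translate([1885, 0, 351]) cube([69, 892, 16]);


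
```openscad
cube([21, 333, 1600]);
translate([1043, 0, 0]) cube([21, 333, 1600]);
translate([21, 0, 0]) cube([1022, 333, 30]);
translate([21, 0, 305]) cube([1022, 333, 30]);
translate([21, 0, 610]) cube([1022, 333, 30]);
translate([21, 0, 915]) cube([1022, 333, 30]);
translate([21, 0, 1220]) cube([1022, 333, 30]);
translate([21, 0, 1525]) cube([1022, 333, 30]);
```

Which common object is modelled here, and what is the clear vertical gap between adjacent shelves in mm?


A bookshelf. The clear shelf gap is 275 mm.

Two tall side panels with 6 horizontal boards between them — a bookshelf. The first two shelf undersides are at z = 0 and z = 305; with shelf thickness 30, the clear gap is 305 − 0 − 30 = 275 mm.


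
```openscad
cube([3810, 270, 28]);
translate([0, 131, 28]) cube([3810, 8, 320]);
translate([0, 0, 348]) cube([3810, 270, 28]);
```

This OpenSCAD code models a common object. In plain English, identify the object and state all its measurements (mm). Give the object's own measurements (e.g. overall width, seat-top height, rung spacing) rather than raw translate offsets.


An I-beam lying along x, 3810 mm long. Overall section height 376 mm. Two flanges 270 mm wide (y) and 28 mm thick, one on the floor and one at the top; a web 8 mm thick runs between them, centred on the flange width.


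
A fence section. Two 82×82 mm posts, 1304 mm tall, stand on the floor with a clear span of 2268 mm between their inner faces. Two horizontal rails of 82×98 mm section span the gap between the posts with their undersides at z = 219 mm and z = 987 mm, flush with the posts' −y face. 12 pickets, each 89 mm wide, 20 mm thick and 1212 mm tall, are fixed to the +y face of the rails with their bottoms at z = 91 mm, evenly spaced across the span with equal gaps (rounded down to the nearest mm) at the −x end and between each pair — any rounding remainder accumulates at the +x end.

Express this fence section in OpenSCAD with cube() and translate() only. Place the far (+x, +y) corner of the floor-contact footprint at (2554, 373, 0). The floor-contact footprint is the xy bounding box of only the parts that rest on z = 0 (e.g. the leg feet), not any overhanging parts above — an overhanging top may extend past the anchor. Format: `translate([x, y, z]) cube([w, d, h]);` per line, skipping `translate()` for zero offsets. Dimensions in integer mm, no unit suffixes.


translate([122, 291, 0]) cube([82, 82, 1304]);
translate([2472, 291, 0]) cube([82, 82, 1304]);
translate([204, 291, 219]) cube([2268, 82, 98]);
translate([204, 291, 987]) cube([2268, 82, 98]);
translate([296, 373, 91]) cube([89, 20, 1212]);
translate([477, 373, 91]) cube([89, 20, 1212]);
translate([658, 373, 91]) cube([89, 20, 1212]);
translate([839, 373, 91]) cube([89, 20, 1212]);
translate([1020, 373, 91]) cube([89, 20, 1212]);
translate([1201, 373, 91]) cube([89, 20, 1212]);
translate([1382, 373, 91]) cube([89, 20, 1212]);
translate([1563, 373, 91]) cube([89, 20, 1212]);
translate([1744, 373, 91]) cube([89, 20, 1212]);
translate([1925, 373, 91]) cube([89, 20, 1212]);
translate([2106, 373, 91]) cube([89, 20, 1212]);
translate([2287, 373, 91]) cube([89, 20, 1212]);


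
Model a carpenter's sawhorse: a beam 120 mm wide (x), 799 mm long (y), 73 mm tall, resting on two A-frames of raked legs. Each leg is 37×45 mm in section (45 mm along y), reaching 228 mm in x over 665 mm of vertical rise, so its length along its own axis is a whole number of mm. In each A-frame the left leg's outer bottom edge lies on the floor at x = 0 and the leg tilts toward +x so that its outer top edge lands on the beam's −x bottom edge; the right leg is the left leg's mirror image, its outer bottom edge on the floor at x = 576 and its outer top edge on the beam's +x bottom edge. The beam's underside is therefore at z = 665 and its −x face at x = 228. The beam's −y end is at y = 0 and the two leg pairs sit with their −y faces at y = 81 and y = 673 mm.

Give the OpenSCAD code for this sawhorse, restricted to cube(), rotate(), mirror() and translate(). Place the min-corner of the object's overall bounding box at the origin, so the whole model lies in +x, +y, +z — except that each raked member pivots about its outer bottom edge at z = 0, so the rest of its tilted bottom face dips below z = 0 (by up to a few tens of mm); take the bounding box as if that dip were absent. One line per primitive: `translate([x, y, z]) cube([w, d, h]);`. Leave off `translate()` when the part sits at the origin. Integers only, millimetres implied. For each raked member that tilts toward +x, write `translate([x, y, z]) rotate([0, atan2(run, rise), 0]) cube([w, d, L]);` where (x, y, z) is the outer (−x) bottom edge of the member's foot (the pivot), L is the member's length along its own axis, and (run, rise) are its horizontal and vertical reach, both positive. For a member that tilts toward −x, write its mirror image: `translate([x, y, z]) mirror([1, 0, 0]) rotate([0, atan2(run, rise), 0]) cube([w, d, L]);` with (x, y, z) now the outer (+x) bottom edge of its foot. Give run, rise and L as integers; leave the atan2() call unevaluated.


translate([228, 0, 665]) cube([120, 799, 73]);
translate([0, 81, 0]) rotate([0, atan2(228, 665), 0]) cube([37, 45, 703]);
translate([576, 81, 0]) mirror([1, 0, 0]) rotate([0, atan2(228, 665), 0]) cube([37, 45, 703]);
translate([0, 673, 0]) rotate([0, atan2(228, 665), 0]) cube([37, 45, 703]);
translate([576, 673, 0]) mirror([1, 0, 0]) rotate([0, atan2(228, 665), 0]) cube([37, 45, 703]);


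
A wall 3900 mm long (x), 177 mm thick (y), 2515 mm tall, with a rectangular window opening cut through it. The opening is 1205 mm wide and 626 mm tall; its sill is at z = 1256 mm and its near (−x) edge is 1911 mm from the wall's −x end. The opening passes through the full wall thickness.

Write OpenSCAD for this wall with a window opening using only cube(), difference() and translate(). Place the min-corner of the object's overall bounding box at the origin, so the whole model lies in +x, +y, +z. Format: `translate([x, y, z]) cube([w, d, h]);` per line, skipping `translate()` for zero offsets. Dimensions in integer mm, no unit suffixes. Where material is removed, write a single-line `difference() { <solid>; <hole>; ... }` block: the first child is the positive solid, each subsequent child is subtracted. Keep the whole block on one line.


difference() { cube([3900, 177, 2515]); translate([1911, 0, 1256]) cube([1205, 177, 626]); }


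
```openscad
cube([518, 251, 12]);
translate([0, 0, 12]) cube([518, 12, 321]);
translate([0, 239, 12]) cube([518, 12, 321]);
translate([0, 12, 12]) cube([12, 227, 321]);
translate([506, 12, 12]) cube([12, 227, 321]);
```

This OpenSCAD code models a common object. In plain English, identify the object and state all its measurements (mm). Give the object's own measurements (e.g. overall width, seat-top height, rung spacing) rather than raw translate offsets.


An open-topped rectangular box: outside dimensions 518×251×333 mm, with a uniform wall and base thickness of 12 mm. The base is a full 518×251 slab on the floor; four walls sit on top of the base. The front and back walls (the −y and +y sides) span the full width; the two side walls fit between them.


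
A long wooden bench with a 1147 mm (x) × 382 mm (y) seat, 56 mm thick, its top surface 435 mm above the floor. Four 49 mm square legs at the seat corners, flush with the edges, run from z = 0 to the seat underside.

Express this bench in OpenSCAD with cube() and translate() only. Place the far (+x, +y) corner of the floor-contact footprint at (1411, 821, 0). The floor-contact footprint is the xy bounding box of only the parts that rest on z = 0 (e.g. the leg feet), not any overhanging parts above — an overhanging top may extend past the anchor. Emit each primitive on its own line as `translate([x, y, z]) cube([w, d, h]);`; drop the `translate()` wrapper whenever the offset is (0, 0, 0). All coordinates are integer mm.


translate([264, 439, 379]) cube([1147, 382, 56]);
translate([264, 439, 0]) cube([49, 49, 379]);
translate([264, 772, 0]) cube([49, 49, 379]);
translate([1362, 439, 0]) cube([49, 49, 379]);
translate([1362, 772, 0]) cube([49, 49, 379]);


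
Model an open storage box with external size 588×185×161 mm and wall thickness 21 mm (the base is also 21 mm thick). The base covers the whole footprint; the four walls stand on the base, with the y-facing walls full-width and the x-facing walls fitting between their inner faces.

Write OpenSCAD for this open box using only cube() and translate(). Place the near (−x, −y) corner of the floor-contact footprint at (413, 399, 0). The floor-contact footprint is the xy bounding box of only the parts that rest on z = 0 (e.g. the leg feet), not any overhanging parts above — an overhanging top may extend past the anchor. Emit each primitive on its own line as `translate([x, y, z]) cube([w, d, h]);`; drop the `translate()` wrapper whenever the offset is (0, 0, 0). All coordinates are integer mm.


translate([413, 399, 0]) cube([588, 185, 21]);
translate([413, 399, 21]) cube([588, 21, 140]);
translate([413, 563, 21]) cube([588, 21, 140]);
translate([413, 420, 21]) cube([21, 143, 140]);
translate([980, 420, 21]) cube([21, 143, 140]);


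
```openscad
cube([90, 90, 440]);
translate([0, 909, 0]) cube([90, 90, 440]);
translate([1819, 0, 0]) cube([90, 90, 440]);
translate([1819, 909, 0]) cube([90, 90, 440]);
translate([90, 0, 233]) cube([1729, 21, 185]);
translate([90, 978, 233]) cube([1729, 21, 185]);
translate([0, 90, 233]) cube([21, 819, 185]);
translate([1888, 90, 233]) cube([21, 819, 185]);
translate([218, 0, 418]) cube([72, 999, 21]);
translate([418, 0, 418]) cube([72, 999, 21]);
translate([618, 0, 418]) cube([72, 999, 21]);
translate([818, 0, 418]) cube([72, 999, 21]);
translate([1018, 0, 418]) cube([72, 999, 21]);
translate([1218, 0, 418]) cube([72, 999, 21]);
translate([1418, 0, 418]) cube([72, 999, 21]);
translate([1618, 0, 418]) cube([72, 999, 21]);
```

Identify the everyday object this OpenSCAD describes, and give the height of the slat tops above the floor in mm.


A bed frame. The slat-top height is 439 mm.

Four posts, four rails, and a row of slats — a bed frame. Slats sit on the rails at z = 233 + 185 = 418; with slat thickness 21, the top is 439 mm.


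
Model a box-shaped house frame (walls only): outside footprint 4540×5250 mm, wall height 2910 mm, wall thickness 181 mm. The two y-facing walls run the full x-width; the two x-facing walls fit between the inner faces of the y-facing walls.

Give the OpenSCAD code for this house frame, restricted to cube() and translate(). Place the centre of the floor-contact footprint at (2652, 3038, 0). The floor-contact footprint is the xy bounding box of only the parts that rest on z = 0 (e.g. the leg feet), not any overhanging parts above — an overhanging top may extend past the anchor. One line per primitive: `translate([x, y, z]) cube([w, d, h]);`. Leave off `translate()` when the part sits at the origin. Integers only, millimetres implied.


translate([382, 413, 0]) cube([4540, 181, 2910]);
translate([382, 5482, 0]) cube([4540, 181, 2910]);
translate([382, 594, 0]) cube([181, 4888, 2910]);
translate([4741, 594, 0]) cube([181, 4888, 2910]);


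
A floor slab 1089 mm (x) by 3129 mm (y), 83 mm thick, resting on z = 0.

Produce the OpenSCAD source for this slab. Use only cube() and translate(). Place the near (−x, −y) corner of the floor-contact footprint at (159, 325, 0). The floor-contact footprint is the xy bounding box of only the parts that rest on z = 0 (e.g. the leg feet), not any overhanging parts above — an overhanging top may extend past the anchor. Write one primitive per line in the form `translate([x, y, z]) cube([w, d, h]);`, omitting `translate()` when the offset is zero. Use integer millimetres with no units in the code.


translate([159, 325, 0]) cube([1089, 3129, 83]);


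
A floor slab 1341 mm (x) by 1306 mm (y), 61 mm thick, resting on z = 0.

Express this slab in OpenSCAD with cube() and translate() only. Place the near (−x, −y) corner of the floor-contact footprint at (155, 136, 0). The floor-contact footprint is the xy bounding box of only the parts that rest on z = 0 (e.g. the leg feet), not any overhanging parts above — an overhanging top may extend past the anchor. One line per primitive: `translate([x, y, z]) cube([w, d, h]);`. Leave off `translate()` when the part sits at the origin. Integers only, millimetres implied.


translate([155, 136, 0]) cube([1341, 1306, 61]);


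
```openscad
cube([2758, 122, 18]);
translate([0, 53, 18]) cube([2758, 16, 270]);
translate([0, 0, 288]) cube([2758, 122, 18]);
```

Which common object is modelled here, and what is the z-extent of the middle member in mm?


An I-beam. The web height is 270 mm.

Two wide flanges with a thin centred web — an I-beam. Overall 306 mm minus two 18 mm flanges gives a web of 306 − 2·18 = 270 mm.


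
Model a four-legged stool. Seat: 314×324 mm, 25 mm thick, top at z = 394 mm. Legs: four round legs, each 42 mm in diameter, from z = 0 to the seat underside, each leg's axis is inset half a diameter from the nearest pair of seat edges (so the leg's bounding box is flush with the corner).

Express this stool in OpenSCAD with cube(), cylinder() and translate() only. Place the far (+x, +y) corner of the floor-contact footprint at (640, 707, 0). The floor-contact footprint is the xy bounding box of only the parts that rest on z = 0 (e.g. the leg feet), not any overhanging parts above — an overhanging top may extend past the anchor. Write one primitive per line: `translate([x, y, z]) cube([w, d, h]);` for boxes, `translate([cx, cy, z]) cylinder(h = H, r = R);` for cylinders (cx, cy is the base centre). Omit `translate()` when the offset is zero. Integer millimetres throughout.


translate([326, 383, 369]) cube([314, 324, 25]);
translate([347, 404, 0]) cylinder(h = 369, r = 21);
translate([619, 404, 0]) cylinder(h = 369, r = 21);
translate([347, 686, 0]) cylinder(h = 369, r = 21);
translate([619, 686, 0]) cylinder(h = 369, r = 21);


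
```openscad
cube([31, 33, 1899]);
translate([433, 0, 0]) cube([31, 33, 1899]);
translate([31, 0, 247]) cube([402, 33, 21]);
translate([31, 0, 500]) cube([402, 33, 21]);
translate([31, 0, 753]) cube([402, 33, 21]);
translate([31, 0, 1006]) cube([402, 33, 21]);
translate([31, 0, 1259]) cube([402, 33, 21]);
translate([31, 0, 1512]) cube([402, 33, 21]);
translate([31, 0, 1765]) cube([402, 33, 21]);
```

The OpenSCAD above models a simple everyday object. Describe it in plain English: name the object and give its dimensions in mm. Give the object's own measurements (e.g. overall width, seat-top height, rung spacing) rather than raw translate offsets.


A straight ladder. Two 31×33 mm vertical rails, 1899 mm tall, stand 464 mm apart (outside-to-outside) with their front faces coplanar on the −y side. 7 rungs, each 33 mm deep and 21 mm tall, span between the inner faces of the rails, front faces flush with the rails. The lowest rung's underside is at z = 247 mm and rungs are spaced 253 mm apart (underside to underside).


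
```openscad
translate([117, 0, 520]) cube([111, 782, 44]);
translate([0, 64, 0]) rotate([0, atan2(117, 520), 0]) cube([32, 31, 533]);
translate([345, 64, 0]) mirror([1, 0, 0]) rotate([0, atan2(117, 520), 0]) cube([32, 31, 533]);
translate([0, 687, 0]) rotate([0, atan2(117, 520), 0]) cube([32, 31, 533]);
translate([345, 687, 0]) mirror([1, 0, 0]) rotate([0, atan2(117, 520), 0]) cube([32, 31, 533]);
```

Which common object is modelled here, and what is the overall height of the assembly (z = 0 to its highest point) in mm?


A sawhorse. The overall height is 564 mm.

A beam across two mirrored pairs of raked legs — a sawhorse. The beam's underside is at z = 520 (matching the legs' vertical rise in atan2(117, 520)) and the beam is 44 mm tall, so its top is at 520 + 44 = 564 mm. The raked legs top out at the beam's underside, so that is the highest point.


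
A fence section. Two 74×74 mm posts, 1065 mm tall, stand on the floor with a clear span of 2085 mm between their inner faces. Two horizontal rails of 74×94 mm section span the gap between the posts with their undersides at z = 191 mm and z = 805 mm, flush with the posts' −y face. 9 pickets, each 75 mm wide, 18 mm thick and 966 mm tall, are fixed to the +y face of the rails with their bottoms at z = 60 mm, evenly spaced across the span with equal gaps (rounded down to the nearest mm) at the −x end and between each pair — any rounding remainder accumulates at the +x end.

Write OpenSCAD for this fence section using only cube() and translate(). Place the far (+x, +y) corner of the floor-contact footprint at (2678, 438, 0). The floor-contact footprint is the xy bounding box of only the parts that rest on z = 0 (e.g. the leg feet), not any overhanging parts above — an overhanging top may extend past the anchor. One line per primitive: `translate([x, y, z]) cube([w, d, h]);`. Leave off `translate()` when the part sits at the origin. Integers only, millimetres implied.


translate([445, 364, 0]) cube([74, 74, 1065]);
translate([2604, 364, 0]) cube([74, 74, 1065]);
translate([519, 364, 191]) cube([2085, 74, 94]);
translate([519, 364, 805]) cube([2085, 74, 94]);
translate([660, 438, 60]) cube([75, 18, 966]);
translate([876, 438, 60]) cube([75, 18, 966]);
translate([1092, 438, 60]) cube([75, 18, 966]);
translate([1308, 438, 60]) cube([75, 18, 966]);
translate([1524, 438, 60]) cube([75, 18, 966]);
translate([1740, 438, 60]) cube([75, 18, 966]);
translate([1956, 438, 60]) cube([75, 18, 966]);
translate([2172, 438, 60]) cube([75, 18, 966]);
translate([2388, 438, 60]) cube([75, 18, 966]);


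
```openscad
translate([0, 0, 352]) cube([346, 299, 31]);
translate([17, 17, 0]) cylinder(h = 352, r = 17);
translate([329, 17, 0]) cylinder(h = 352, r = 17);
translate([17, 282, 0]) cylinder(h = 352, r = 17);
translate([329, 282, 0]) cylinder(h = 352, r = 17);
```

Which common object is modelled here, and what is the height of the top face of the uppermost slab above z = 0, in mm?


A stool. The seat height is 383 mm.

A 346×299×31 slab at z = 352 on four corner cylinders — a stool. The seat top is 352 + 31 = 383 mm.


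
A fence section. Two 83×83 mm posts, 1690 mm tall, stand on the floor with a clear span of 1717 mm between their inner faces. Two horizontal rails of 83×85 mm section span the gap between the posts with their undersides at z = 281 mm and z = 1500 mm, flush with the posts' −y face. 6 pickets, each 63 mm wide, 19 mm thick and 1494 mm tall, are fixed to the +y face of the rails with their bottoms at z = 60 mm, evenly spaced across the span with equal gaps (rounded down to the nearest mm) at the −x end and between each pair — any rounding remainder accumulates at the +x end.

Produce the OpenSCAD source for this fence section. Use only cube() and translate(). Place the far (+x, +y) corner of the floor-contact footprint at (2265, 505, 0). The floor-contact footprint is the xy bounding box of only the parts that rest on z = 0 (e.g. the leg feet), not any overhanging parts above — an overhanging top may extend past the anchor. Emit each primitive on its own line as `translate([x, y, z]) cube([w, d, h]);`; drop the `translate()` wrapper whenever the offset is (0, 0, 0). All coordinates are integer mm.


translate([382, 422, 0]) cube([83, 83, 1690]);
translate([2182, 422, 0]) cube([83, 83, 1690]);
translate([465, 422, 281]) cube([1717, 83, 85]);
translate([465, 422, 1500]) cube([1717, 83, 85]);
translate([656, 505, 60]) cube([63, 19, 1494]);
translate([910, 505, 60]) cube([63, 19, 1494]);
translate([1164, 505, 60]) cube([63, 19, 1494]);
translate([1418, 505, 60]) cube([63, 19, 1494]);
translate([1672, 505, 60]) cube([63, 19, 1494]);
translate([1926, 505, 60]) cube([63, 19, 1494]);


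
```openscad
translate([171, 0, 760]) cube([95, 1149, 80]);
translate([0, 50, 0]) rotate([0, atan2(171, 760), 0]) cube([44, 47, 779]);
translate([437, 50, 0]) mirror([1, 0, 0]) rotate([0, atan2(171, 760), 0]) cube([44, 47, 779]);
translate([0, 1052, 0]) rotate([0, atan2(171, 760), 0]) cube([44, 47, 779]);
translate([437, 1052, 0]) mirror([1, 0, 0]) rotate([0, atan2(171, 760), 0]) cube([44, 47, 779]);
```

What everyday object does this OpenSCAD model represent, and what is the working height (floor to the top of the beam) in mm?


A sawhorse. The overall height is 840 mm.

A beam across two mirrored pairs of raked legs — a sawhorse. The beam's underside is at z = 760 (matching the legs' vertical rise in atan2(171, 760)) and the beam is 80 mm tall, so its top is at 760 + 80 = 840 mm. The raked legs top out at the beam's underside, so that is the highest point.


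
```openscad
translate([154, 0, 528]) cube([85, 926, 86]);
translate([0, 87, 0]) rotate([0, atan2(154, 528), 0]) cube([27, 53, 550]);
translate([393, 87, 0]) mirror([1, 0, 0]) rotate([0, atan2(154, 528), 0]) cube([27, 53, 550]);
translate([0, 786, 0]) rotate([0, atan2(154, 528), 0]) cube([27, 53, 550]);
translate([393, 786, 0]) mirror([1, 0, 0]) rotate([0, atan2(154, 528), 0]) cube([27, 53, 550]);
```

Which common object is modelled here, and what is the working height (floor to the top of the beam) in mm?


A sawhorse. The overall height is 614 mm.

A beam across two mirrored pairs of raked legs — a sawhorse. The beam's underside is at z = 528 (matching the legs' vertical rise in atan2(154, 528)) and the beam is 86 mm tall, so its top is at 528 + 86 = 614 mm. The raked legs top out at the beam's underside, so that is the highest point.


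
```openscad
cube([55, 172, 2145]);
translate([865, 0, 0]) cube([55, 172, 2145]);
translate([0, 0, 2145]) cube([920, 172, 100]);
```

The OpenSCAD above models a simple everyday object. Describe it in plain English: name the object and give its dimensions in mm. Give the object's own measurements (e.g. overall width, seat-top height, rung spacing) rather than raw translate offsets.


A door frame. The clear opening is 810 mm wide and 2145 mm high. Two 55 mm wide jambs, 172 mm deep, stand either side of the opening from the floor to the top of the opening. A 100 mm thick head sits across the top of both jambs, spanning the full outside width of the frame.


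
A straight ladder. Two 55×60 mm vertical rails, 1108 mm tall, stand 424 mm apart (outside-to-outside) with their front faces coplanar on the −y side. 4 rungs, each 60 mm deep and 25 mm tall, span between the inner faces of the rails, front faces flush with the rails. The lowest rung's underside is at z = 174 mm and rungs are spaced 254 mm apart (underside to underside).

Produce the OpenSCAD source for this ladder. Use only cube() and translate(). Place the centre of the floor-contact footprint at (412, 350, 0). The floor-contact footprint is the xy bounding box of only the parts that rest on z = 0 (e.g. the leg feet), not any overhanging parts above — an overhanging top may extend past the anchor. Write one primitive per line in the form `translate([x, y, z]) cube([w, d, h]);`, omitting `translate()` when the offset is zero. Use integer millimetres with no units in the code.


translate([200, 320, 0]) cube([55, 60, 1108]);
translate([569, 320, 0]) cube([55, 60, 1108]);
translate([255, 320, 174]) cube([314, 60, 25]);
translate([255, 320, 428]) cube([314, 60, 25]);
translate([255, 320, 682]) cube([314, 60, 25]);
translate([255, 320, 936]) cube([314, 60, 25]);


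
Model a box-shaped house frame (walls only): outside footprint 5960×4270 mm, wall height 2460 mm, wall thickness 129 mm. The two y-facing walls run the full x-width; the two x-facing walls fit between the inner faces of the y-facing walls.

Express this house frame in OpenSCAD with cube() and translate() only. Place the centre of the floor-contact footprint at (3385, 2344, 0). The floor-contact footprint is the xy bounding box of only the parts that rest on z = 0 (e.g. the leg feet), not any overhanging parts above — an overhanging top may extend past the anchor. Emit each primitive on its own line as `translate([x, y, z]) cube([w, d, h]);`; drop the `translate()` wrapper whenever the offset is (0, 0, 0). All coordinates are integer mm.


translate([405, 209, 0]) cube([5960, 129, 2460]);
translate([405, 4350, 0]) cube([5960, 129, 2460]);
translate([405, 338, 0]) cube([129, 4012, 2460]);
translate([6236, 338, 0]) cube([129, 4012, 2460]);


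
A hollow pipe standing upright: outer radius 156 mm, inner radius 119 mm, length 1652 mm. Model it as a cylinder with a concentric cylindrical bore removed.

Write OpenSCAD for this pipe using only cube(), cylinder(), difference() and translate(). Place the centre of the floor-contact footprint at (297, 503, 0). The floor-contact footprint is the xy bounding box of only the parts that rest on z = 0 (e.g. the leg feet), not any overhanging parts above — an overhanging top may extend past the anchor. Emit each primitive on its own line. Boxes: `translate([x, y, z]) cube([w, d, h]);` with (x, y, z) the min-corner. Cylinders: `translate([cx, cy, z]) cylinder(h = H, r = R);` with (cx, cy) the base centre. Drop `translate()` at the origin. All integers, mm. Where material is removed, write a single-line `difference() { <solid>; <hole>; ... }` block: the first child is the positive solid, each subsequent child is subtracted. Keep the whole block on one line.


difference() { translate([297, 503, 0]) cylinder(h = 1652, r = 156); translate([297, 503, 0]) cylinder(h = 1652, r = 119); }


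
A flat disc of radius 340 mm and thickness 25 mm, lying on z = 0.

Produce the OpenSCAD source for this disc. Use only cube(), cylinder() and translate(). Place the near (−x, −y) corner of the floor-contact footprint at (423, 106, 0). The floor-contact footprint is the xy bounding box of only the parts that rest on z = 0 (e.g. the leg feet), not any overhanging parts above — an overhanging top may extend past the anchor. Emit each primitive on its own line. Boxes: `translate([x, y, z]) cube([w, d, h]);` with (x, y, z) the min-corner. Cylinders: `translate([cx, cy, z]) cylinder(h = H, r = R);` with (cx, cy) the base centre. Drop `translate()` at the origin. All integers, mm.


translate([763, 446, 0]) cylinder(h = 25, r = 340);


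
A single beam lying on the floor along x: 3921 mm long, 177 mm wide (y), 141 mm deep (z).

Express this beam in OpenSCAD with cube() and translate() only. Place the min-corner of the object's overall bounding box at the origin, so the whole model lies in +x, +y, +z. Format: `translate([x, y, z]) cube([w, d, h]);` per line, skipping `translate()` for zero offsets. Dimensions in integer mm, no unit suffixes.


cube([3921, 177, 141]);


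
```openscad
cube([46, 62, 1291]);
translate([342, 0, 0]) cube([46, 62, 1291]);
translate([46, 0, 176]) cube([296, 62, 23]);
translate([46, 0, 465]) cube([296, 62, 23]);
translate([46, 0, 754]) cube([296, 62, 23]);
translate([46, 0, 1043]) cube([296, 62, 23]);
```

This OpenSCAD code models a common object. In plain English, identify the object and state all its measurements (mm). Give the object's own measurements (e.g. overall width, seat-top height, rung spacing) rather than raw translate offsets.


A straight ladder. Two 46×62 mm vertical rails, 1291 mm tall, stand 388 mm apart (outside-to-outside) with their front faces coplanar on the −y side. 4 rungs, each 62 mm deep and 23 mm tall, span between the inner faces of the rails, front faces flush with the rails. The lowest rung's underside is at z = 176 mm and rungs are spaced 289 mm apart (underside to underside).


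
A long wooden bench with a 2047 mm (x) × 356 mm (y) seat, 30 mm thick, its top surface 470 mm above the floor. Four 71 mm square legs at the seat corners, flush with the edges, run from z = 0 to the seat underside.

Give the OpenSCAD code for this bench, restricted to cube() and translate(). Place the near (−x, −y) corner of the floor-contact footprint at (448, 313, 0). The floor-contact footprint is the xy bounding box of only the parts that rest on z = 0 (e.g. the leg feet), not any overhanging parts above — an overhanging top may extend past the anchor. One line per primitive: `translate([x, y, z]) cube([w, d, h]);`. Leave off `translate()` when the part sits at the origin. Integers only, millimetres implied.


// leg_h = 470 − 30 = 440
translate([448, 313, 440]) cube([2047, 356, 30]);
translate([448, 313, 0]) cube([71, 71, 440]);
translate([448, 598, 0]) cube([71, 71, 440]);
translate([2424, 313, 0]) cube([71, 71, 440]);
translate([2424, 598, 0]) cube([71, 71, 440]);


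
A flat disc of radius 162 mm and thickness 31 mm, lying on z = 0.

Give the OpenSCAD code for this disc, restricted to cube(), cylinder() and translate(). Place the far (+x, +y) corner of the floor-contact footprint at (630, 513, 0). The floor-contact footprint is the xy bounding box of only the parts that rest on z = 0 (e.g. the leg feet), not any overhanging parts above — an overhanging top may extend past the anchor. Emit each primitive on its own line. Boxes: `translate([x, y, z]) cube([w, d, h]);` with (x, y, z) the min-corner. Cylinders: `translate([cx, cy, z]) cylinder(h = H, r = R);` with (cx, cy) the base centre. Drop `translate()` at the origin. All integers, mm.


translate([468, 351, 0]) cylinder(h = 31, r = 162);


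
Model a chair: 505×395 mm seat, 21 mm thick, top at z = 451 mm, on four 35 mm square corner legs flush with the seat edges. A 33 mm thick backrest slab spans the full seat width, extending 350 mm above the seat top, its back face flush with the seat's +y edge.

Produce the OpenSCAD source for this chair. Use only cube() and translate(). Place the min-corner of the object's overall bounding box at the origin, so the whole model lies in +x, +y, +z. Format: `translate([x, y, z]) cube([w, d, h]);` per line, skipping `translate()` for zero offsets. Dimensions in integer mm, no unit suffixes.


translate([0, 0, 430]) cube([505, 395, 21]);
cube([35, 35, 430]);
translate([470, 0, 0]) cube([35, 35, 430]);
translate([0, 360, 0]) cube([35, 35, 430]);
translate([470, 360, 0]) cube([35, 35, 430]);
translate([0, 362, 451]) cube([505, 33, 350]);


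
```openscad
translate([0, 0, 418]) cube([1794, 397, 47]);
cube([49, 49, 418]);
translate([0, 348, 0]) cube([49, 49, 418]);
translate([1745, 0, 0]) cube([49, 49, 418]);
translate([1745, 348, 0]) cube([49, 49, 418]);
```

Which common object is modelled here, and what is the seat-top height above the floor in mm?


A bench. The seat-top height is 465 mm.

A long slab on four corner posts — a bench. The slab sits at z = 418 with thickness 47, so the top is 418 + 47 = 465 mm.


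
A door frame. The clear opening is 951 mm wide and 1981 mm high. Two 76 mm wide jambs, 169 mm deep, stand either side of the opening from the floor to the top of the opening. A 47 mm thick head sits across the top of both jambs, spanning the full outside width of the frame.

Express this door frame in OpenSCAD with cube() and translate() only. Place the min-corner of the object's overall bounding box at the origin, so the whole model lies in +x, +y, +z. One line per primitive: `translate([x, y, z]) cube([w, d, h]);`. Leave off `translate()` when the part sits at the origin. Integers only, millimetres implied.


cube([76, 169, 1981]);
translate([1027, 0, 0]) cube([76, 169, 1981]);
translate([0, 0, 1981]) cube([1103, 169, 47]);
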